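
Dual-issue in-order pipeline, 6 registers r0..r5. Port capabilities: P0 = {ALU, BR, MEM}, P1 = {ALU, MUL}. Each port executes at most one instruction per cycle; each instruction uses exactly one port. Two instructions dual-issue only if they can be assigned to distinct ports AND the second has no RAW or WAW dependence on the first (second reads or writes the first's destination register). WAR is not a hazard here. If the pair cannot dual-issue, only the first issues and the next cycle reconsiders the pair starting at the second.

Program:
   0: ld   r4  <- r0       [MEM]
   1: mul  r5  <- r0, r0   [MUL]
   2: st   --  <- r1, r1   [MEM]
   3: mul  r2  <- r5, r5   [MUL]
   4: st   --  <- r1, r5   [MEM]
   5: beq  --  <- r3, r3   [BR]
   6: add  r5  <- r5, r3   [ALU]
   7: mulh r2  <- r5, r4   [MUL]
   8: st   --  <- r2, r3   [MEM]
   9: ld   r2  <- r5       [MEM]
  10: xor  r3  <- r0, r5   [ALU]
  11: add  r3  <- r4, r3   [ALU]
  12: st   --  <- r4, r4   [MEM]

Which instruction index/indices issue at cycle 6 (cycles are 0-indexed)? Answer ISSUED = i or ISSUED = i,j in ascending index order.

ISSUED = 9,10

t=0 i0/i1:ld mul ; pair
t=1 i2/i3:st mul ; pair
t=2 i4:st ; no-port MEM/BR
t=3 i5/i6:beq add ; pair
t=4 i7:mulh ; RAW r2
t=5 i8:st ; no-port MEM/MEM
t=6 i9/i10:ld xor ; pair
t=7 i11/i12:add st ; pair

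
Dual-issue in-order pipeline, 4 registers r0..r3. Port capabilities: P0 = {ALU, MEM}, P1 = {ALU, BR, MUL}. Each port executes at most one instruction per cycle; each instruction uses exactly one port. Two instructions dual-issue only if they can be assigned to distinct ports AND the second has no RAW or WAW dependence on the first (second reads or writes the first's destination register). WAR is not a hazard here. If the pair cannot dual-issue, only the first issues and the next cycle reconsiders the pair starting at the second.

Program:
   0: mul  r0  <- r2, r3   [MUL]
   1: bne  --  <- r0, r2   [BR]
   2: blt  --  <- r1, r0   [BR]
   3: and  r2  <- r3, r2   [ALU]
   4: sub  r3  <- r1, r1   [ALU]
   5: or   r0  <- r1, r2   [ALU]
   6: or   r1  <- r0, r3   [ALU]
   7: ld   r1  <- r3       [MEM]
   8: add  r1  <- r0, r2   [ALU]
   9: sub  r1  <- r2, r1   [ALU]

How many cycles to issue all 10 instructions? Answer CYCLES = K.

CYCLES = 8

#0 head=0: mul.MUL i0 no-port MUL/BR
#1 head=1: bne.BR i1 no-port BR/BR
#2 head=2: blt.BR/and.ALU i2/i3 2-wide
#3 head=4: sub.ALU/or.ALU i4/i5 2-wide
#4 head=6: or.ALU i6 WAW r1
#5 head=7: ld.MEM i7 WAW r1
#6 head=8: add.ALU i8 RAW+WAW r1
#7 head=9: sub.ALU i9 tail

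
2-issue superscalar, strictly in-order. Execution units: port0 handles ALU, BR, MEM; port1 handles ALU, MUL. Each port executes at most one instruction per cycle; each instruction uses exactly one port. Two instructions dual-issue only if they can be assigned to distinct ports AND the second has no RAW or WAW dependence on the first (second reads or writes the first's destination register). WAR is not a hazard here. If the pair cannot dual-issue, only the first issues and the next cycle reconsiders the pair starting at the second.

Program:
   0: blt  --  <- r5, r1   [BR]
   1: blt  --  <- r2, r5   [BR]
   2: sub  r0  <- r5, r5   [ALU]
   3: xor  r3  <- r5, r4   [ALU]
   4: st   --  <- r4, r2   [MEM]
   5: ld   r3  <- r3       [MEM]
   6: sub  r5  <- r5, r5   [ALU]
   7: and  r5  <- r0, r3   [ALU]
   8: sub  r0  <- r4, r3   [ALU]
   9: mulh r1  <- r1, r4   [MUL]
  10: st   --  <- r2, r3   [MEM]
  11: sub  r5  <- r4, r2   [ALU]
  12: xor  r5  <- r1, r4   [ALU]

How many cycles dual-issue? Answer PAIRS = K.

PAIRS = 5

t=0 i0:blt.BR ; no-port BR/BR
t=1 i1+i2:blt.BR;sub.ALU ; pair
t=2 i3+i4:xor.ALU;st.MEM ; pair
t=3 i5+i6:ld.MEM;sub.ALU ; pair
t=4 i7+i8:and.ALU;sub.ALU ; pair
t=5 i9+i10:mulh.MUL;st.MEM ; pair
t=6 i11:sub.ALU ; WAW r5
t=7 i12:xor.ALU ; tail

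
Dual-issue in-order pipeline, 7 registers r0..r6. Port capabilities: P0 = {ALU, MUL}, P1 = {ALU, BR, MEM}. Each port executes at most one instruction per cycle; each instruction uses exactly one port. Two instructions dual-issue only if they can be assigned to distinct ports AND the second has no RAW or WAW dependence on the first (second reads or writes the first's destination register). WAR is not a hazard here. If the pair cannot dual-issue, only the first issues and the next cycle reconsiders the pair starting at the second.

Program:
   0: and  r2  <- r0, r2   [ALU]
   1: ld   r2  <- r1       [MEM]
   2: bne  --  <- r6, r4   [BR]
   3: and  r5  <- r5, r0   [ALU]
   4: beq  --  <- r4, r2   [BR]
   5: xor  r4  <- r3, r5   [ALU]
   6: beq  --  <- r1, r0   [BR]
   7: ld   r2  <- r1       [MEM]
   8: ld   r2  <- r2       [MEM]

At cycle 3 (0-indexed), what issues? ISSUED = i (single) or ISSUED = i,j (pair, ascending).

ISSUED = 4,5

0. and @i0  | WAW r2
1. ld @i1  | no-port MEM/BR
2. bne;and @i2/i3  | pair
3. beq;xor @i4/i5  | pair
4. beq @i6  | no-port BR/MEM
5. ld @i7  | no-port MEM/MEM
6. ld @i8  | tail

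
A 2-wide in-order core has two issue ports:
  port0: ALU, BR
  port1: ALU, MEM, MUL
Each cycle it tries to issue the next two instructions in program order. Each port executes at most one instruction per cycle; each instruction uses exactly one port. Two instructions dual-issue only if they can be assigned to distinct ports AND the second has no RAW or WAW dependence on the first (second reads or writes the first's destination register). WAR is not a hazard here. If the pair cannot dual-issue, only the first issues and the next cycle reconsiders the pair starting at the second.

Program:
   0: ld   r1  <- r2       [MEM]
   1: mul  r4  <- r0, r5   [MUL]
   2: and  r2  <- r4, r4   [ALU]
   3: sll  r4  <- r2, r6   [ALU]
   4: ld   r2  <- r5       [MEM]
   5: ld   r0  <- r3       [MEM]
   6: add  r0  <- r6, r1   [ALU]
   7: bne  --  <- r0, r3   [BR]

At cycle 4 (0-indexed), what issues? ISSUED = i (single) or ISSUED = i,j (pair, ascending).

ISSUED = 5

0. ld @i0  | no-port MEM/MUL
1. mul @i1  | RAW r4
2. and @i2  | RAW r2
3. sll+ld @i3,i4  | pair
4. ld @i5  | WAW r0
5. add @i6  | RAW r0
6. bne @i7  | tail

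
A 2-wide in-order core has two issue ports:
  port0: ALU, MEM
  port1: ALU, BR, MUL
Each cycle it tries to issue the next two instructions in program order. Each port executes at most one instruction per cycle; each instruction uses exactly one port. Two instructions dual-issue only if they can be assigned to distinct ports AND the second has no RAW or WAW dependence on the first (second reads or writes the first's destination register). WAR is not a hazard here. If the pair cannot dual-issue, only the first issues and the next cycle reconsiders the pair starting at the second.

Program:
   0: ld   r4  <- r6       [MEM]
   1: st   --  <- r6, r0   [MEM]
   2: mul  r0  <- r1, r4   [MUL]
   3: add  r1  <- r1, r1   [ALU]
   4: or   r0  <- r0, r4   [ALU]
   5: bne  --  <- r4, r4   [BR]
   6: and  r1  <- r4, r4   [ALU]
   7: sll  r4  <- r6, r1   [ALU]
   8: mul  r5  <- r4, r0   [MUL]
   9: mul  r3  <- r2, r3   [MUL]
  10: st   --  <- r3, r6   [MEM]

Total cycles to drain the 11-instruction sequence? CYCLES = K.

c0: i0 ld  no-port MEM/MEM
c1: i1&i2 st;mul  dual
c2: i3&i4 add;or  dual
c3: i5&i6 bne;and  dual
c4: i7 sll  RAW r4
c5: i8 mul  no-port MUL/MUL
c6: i9 mul  RAW r3
c7: i10 st  tail

CYCLES = 8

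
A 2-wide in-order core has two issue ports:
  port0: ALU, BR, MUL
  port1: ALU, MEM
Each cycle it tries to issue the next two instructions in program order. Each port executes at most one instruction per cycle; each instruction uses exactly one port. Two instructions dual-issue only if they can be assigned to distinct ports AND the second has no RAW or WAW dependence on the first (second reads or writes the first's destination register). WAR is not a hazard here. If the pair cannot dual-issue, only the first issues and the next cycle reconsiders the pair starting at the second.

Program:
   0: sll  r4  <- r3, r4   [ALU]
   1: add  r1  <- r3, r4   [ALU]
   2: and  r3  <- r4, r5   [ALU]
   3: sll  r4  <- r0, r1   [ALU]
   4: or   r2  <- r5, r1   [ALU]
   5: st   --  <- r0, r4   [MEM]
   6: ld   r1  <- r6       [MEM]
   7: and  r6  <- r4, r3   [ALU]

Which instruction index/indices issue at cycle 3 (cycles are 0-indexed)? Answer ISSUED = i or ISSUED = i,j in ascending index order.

ISSUED = 5

[0] i0  sll  -- RAW r4
[1] i1/i2  add+and  -- dual
[2] i3/i4  sll+or  -- dual
[3] i5  st  -- no-port MEM/MEM
[4] i6/i7  ld+and  -- dual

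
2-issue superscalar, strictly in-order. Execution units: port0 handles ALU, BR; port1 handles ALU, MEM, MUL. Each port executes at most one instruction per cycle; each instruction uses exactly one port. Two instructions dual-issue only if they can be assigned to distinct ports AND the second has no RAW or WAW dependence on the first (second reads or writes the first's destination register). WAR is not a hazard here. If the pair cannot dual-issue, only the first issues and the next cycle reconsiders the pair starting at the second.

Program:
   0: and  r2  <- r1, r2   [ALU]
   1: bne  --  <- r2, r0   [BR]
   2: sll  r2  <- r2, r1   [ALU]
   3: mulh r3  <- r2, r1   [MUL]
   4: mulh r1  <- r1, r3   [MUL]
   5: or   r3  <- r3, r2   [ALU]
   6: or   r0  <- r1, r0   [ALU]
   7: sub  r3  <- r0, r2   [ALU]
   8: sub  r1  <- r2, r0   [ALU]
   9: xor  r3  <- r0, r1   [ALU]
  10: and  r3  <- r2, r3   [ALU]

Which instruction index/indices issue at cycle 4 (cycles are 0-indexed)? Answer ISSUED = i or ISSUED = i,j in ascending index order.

ISSUED = 6

t=0 i0:and ; RAW r2
t=1 i1+i2:bne sll ; 2-wide
t=2 i3:mulh ; no-port MUL/MUL
t=3 i4+i5:mulh or ; 2-wide
t=4 i6:or ; RAW r0
t=5 i7+i8:sub sub ; 2-wide
t=6 i9:xor ; RAW+WAW r3
t=7 i10:and ; tail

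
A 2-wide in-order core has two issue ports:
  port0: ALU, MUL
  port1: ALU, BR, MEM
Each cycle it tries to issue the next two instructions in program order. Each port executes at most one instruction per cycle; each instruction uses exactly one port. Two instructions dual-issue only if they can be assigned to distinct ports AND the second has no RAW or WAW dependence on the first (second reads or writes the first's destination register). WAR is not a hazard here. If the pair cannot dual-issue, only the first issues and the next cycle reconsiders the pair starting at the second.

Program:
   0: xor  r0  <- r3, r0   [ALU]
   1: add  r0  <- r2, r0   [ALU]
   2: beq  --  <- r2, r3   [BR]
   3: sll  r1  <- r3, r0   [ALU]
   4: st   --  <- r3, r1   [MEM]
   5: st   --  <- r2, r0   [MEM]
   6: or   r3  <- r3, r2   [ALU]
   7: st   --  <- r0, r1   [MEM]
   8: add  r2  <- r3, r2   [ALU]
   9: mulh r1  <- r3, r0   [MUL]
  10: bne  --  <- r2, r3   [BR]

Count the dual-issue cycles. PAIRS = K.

PAIRS = 4

c0: i0 xor.ALU  RAW+WAW r0
c1: i1&i2 add.ALU/beq.BR  2-wide
c2: i3 sll.ALU  RAW r1
c3: i4 st.MEM  no-port MEM/MEM
c4: i5&i6 st.MEM/or.ALU  2-wide
c5: i7&i8 st.MEM/add.ALU  2-wide
c6: i9&i10 mulh.MUL/bne.BR  2-wide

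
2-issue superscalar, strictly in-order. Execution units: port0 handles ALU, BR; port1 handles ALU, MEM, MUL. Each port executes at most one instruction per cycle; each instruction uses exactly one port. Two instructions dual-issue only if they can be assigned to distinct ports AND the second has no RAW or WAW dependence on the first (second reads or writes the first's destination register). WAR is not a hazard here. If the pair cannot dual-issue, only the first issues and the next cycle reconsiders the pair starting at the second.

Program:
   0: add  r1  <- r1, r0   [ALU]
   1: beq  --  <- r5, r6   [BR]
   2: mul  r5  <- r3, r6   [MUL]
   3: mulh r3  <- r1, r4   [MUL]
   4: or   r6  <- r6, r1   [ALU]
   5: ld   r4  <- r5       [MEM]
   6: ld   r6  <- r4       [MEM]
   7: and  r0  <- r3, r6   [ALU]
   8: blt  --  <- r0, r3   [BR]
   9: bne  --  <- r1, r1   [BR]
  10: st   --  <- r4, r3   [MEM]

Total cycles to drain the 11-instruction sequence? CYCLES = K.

CYCLES = 8

#0 head=0: add+beq i0,i1 dual
#1 head=2: mul i2 no-port MUL/MUL
#2 head=3: mulh+or i3,i4 dual
#3 head=5: ld i5 no-port MEM/MEM
#4 head=6: ld i6 RAW r6
#5 head=7: and i7 RAW r0
#6 head=8: blt i8 no-port BR/BR
#7 head=9: bne+st i9,i10 dual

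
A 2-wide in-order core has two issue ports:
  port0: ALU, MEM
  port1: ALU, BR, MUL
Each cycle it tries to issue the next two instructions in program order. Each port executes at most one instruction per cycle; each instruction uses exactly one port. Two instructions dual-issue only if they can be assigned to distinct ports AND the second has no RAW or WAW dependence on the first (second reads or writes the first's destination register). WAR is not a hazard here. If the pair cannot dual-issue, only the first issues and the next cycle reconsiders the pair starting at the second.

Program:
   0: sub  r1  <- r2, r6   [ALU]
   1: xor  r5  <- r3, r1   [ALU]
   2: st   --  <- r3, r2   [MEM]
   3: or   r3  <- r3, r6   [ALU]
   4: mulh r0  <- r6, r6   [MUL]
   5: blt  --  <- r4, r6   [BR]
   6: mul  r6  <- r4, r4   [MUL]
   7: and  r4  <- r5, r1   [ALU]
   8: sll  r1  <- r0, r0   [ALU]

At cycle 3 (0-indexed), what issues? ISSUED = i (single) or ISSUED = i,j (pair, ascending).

ISSUED = 5

  cy0 -> i0 (sub) RAW r1
  cy1 -> i1,i2 (xor st) dual
  cy2 -> i3,i4 (or mulh) dual
  cy3 -> i5 (blt) no-port BR/MUL
  cy4 -> i6,i7 (mul and) dual
  cy5 -> i8 (sll) tail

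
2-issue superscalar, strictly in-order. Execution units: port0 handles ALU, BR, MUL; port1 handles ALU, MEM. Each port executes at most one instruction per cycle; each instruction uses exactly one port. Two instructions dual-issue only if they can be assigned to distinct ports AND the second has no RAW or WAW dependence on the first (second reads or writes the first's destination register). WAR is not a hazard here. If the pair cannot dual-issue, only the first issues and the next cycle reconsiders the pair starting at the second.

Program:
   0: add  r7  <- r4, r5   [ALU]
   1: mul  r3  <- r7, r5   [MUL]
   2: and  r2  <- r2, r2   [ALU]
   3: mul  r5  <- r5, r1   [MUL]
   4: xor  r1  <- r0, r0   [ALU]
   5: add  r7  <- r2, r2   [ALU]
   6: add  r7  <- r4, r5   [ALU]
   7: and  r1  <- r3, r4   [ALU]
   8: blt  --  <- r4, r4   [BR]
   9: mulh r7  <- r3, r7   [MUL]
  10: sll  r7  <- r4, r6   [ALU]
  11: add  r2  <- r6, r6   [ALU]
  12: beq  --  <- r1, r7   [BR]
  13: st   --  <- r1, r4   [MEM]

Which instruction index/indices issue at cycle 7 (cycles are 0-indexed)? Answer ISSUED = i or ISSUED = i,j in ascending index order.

c0: i0 add.ALU  RAW r7
c1: i1,i2 mul.MUL+and.ALU  pair
c2: i3,i4 mul.MUL+xor.ALU  pair
c3: i5 add.ALU  WAW r7
c4: i6,i7 add.ALU+and.ALU  pair
c5: i8 blt.BR  no-port BR/MUL
c6: i9 mulh.MUL  WAW r7
c7: i10,i11 sll.ALU+add.ALU  pair
c8: i12,i13 beq.BR+st.MEM  pair

ISSUED = 10,11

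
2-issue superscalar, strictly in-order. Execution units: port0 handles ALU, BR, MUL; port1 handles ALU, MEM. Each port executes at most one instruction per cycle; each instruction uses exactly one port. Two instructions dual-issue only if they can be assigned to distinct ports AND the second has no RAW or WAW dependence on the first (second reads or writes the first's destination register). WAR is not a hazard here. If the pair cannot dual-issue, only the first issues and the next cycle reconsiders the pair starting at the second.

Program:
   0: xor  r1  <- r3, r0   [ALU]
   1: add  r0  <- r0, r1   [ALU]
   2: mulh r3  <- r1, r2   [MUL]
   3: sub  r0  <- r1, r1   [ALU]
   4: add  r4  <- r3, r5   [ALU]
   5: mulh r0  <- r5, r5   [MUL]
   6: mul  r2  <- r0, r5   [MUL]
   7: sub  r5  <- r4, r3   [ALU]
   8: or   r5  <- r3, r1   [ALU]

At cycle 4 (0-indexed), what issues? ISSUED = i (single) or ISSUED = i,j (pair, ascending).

t=0 i0:xor.ALU ; RAW r1
t=1 i1&i2:add.ALU;mulh.MUL ; dual
t=2 i3&i4:sub.ALU;add.ALU ; dual
t=3 i5:mulh.MUL ; no-port MUL/MUL
t=4 i6&i7:mul.MUL;sub.ALU ; dual
t=5 i8:or.ALU ; tail

ISSUED = 6,7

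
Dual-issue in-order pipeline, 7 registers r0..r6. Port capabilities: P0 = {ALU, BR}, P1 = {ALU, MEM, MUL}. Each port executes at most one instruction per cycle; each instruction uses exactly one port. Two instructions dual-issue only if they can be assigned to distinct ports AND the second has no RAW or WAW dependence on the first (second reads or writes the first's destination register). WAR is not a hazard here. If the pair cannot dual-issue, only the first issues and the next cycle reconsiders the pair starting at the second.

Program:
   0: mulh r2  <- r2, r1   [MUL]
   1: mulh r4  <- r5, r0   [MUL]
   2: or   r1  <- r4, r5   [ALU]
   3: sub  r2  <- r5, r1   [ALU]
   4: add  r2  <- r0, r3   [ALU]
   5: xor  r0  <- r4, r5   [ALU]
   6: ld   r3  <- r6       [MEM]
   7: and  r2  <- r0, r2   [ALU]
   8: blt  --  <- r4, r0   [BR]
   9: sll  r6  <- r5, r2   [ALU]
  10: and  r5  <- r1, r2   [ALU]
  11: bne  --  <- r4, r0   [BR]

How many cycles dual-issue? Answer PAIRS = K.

#0 head=0: mulh.MUL i0 no-port MUL/MUL
#1 head=1: mulh.MUL i1 RAW r4
#2 head=2: or.ALU i2 RAW r1
#3 head=3: sub.ALU i3 WAW r2
#4 head=4: add.ALU/xor.ALU i4,i5 dual
#5 head=6: ld.MEM/and.ALU i6,i7 dual
#6 head=8: blt.BR/sll.ALU i8,i9 dual
#7 head=10: and.ALU/bne.BR i10,i11 dual

PAIRS = 4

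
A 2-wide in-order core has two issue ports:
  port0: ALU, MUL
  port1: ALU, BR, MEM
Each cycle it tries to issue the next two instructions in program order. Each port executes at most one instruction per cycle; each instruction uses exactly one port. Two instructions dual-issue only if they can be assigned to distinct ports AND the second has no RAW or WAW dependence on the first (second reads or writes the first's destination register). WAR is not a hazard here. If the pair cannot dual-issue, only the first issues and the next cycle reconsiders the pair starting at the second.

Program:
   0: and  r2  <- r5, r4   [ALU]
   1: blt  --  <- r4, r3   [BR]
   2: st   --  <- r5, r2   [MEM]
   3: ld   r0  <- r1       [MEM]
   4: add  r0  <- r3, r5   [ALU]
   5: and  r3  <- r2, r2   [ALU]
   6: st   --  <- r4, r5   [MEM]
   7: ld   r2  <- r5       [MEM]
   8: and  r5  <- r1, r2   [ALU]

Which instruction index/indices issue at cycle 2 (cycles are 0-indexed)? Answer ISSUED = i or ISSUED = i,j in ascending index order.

t=0 i0&i1:and blt ; dual
t=1 i2:st ; no-port MEM/MEM
t=2 i3:ld ; WAW r0
t=3 i4&i5:add and ; dual
t=4 i6:st ; no-port MEM/MEM
t=5 i7:ld ; RAW r2
t=6 i8:and ; tail

ISSUED = 3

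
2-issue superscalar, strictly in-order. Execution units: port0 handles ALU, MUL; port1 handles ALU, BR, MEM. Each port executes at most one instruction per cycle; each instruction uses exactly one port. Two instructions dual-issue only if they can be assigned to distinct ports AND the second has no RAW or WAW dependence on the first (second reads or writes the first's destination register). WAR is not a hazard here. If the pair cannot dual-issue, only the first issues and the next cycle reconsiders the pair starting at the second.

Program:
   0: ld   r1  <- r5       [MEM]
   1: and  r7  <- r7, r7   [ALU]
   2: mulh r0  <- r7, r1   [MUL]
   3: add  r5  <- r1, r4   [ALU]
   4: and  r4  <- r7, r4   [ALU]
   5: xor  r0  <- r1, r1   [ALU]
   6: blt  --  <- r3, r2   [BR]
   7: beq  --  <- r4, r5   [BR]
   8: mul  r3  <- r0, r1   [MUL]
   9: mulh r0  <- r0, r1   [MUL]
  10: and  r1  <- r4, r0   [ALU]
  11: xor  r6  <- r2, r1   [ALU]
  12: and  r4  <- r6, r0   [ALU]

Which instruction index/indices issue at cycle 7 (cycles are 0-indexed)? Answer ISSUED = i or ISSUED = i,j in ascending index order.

#0 head=0: ld.MEM/and.ALU i0/i1 pair
#1 head=2: mulh.MUL/add.ALU i2/i3 pair
#2 head=4: and.ALU/xor.ALU i4/i5 pair
#3 head=6: blt.BR i6 no-port BR/BR
#4 head=7: beq.BR/mul.MUL i7/i8 pair
#5 head=9: mulh.MUL i9 RAW r0
#6 head=10: and.ALU i10 RAW r1
#7 head=11: xor.ALU i11 RAW r6
#8 head=12: and.ALU i12 tail

ISSUED = 11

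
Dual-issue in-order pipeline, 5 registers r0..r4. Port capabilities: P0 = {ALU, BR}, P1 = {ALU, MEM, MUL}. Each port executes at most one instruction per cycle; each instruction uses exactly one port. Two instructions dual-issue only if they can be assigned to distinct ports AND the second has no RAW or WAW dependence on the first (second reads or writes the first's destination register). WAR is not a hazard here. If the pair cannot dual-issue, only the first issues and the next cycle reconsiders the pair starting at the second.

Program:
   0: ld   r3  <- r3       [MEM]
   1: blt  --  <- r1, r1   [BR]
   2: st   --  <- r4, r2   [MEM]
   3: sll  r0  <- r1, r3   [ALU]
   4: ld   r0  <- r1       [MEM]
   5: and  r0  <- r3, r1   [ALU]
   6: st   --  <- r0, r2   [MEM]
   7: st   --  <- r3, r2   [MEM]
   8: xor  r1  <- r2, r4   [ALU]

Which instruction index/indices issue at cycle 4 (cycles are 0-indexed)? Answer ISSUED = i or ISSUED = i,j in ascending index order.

[0] i0,i1  ld.MEM;blt.BR  -- pair
[1] i2,i3  st.MEM;sll.ALU  -- pair
[2] i4  ld.MEM  -- WAW r0
[3] i5  and.ALU  -- RAW r0
[4] i6  st.MEM  -- no-port MEM/MEM
[5] i7,i8  st.MEM;xor.ALU  -- pair

ISSUED = 6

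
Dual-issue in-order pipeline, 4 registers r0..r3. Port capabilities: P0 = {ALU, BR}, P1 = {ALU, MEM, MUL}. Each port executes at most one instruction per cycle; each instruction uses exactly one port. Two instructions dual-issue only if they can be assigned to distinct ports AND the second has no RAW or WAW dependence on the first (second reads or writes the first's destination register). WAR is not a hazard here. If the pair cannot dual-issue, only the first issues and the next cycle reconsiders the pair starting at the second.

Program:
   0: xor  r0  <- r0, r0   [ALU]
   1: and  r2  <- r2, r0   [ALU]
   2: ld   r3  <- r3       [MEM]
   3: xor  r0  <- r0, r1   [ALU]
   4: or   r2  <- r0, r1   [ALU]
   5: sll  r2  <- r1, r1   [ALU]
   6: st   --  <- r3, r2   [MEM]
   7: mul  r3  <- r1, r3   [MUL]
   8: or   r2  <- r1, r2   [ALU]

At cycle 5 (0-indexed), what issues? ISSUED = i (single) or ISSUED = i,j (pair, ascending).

ISSUED = 6

#0 head=0: xor i0 RAW r0
#1 head=1: and;ld i1,i2 2-wide
#2 head=3: xor i3 RAW r0
#3 head=4: or i4 WAW r2
#4 head=5: sll i5 RAW r2
#5 head=6: st i6 no-port MEM/MUL
#6 head=7: mul;or i7,i8 2-wide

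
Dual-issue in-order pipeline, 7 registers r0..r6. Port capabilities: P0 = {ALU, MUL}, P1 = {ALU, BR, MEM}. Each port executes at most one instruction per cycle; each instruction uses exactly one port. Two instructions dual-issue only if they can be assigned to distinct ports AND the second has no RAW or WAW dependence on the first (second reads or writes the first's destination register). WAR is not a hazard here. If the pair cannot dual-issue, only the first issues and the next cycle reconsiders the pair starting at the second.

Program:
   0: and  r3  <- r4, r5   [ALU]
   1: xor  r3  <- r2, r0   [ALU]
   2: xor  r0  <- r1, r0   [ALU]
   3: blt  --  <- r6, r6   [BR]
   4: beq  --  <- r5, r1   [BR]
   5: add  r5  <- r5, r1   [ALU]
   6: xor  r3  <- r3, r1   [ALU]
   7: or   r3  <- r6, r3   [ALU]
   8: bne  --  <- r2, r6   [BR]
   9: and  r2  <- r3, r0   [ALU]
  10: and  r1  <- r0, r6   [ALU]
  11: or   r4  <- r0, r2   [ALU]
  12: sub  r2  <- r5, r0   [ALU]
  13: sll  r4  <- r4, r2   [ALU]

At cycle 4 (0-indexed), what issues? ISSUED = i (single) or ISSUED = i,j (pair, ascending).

#0 head=0: and.ALU i0 WAW r3
#1 head=1: xor.ALU/xor.ALU i1/i2 pair
#2 head=3: blt.BR i3 no-port BR/BR
#3 head=4: beq.BR/add.ALU i4/i5 pair
#4 head=6: xor.ALU i6 RAW+WAW r3
#5 head=7: or.ALU/bne.BR i7/i8 pair
#6 head=9: and.ALU/and.ALU i9/i10 pair
#7 head=11: or.ALU/sub.ALU i11/i12 pair
#8 head=13: sll.ALU i13 tail

ISSUED = 6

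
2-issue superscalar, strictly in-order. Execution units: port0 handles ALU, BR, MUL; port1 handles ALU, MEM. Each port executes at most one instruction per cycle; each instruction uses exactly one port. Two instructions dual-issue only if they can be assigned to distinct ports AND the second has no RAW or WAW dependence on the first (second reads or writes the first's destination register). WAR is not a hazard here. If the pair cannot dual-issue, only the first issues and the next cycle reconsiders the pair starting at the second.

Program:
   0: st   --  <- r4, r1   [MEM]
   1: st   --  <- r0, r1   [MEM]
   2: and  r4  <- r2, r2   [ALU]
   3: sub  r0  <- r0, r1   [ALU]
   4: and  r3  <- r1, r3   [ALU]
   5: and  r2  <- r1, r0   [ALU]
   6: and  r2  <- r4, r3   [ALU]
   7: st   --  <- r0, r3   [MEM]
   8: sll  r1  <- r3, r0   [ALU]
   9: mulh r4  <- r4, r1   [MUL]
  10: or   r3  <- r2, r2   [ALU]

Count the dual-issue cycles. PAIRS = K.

t=0 i0:st.MEM ; no-port MEM/MEM
t=1 i1+i2:st.MEM+and.ALU ; 2-wide
t=2 i3+i4:sub.ALU+and.ALU ; 2-wide
t=3 i5:and.ALU ; WAW r2
t=4 i6+i7:and.ALU+st.MEM ; 2-wide
t=5 i8:sll.ALU ; RAW r1
t=6 i9+i10:mulh.MUL+or.ALU ; 2-wide

PAIRS = 4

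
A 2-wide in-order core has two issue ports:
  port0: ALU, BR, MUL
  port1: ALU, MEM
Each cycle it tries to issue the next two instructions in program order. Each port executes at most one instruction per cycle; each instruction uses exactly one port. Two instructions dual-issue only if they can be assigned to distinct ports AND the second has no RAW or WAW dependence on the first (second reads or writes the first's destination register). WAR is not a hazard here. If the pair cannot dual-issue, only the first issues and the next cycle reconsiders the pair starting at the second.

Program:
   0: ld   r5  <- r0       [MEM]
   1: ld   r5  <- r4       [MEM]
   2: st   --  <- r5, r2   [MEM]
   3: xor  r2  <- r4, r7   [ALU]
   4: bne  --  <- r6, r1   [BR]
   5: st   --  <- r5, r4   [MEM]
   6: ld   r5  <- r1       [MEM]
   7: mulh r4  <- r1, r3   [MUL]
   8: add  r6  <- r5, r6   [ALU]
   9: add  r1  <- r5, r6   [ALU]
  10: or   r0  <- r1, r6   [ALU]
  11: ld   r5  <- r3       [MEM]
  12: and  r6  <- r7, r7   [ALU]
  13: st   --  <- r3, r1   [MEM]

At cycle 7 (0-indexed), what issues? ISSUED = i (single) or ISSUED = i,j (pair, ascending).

t=0 i0:ld.MEM ; no-port MEM/MEM
t=1 i1:ld.MEM ; no-port MEM/MEM
t=2 i2+i3:st.MEM xor.ALU ; dual
t=3 i4+i5:bne.BR st.MEM ; dual
t=4 i6+i7:ld.MEM mulh.MUL ; dual
t=5 i8:add.ALU ; RAW r6
t=6 i9:add.ALU ; RAW r1
t=7 i10+i11:or.ALU ld.MEM ; dual
t=8 i12+i13:and.ALU st.MEM ; dual

ISSUED = 10,11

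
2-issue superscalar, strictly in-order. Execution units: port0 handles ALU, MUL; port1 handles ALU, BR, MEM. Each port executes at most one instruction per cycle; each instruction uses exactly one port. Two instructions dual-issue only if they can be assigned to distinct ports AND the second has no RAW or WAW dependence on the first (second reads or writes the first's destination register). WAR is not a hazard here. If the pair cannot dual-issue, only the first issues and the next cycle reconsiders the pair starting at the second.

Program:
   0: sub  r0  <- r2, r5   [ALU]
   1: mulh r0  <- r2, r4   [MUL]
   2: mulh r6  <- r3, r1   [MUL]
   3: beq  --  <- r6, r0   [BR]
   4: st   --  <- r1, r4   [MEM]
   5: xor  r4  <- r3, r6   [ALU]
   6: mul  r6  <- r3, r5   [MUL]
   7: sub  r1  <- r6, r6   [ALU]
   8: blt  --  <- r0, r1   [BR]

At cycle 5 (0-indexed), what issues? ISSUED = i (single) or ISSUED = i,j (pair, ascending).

ISSUED = 6

0. sub.ALU @i0  | WAW r0
1. mulh.MUL @i1  | no-port MUL/MUL
2. mulh.MUL @i2  | RAW r6
3. beq.BR @i3  | no-port BR/MEM
4. st.MEM xor.ALU @i4&i5  | 2-wide
5. mul.MUL @i6  | RAW r6
6. sub.ALU @i7  | RAW r1
7. blt.BR @i8  | tail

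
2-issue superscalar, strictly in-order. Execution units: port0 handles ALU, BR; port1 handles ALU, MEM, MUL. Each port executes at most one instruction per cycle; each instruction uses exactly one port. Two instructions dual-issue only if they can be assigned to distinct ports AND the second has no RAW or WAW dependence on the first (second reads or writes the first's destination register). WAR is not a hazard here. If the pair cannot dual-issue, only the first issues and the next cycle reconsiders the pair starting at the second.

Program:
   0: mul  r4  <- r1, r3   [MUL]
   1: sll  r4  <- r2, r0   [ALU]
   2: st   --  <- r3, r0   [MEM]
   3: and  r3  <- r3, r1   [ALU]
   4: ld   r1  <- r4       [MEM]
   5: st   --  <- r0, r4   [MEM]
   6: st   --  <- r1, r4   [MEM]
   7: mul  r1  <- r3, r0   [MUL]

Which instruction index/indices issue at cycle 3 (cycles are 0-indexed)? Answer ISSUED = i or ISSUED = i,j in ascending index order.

0. mul @i0  | WAW r4
1. sll+st @i1+i2  | dual
2. and+ld @i3+i4  | dual
3. st @i5  | no-port MEM/MEM
4. st @i6  | no-port MEM/MUL
5. mul @i7  | tail

ISSUED = 5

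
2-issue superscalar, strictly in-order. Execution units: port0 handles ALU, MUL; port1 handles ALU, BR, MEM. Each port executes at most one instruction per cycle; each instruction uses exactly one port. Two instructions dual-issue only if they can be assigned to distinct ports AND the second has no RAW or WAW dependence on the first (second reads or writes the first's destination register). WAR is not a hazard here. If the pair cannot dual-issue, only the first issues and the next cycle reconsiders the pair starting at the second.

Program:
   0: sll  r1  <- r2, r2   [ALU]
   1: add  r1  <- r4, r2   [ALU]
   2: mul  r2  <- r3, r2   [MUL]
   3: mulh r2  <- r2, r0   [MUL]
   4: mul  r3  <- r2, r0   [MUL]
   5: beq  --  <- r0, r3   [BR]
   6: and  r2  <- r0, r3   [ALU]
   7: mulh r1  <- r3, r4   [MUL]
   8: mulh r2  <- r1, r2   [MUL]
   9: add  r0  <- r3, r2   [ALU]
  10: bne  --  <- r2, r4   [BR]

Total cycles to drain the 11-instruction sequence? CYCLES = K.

0. sll.ALU @i0  | WAW r1
1. add.ALU;mul.MUL @i1/i2  | 2-wide
2. mulh.MUL @i3  | no-port MUL/MUL
3. mul.MUL @i4  | RAW r3
4. beq.BR;and.ALU @i5/i6  | 2-wide
5. mulh.MUL @i7  | no-port MUL/MUL
6. mulh.MUL @i8  | RAW r2
7. add.ALU;bne.BR @i9/i10  | 2-wide

CYCLES = 8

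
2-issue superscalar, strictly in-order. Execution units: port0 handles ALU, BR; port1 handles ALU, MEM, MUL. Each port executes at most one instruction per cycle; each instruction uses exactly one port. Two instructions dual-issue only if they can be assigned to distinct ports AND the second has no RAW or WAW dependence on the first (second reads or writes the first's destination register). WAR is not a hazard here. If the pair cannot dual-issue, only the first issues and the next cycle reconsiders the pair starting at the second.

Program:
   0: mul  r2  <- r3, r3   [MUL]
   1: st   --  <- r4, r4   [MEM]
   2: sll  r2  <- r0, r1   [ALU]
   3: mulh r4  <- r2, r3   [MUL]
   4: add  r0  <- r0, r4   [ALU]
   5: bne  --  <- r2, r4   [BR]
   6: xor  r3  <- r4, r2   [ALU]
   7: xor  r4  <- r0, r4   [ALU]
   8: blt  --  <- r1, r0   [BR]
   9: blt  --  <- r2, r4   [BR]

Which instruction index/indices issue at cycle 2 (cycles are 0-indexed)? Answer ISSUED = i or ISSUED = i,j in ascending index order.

ISSUED = 3

  cy0 -> i0 (mul) no-port MUL/MEM
  cy1 -> i1+i2 (st+sll) dual
  cy2 -> i3 (mulh) RAW r4
  cy3 -> i4+i5 (add+bne) dual
  cy4 -> i6+i7 (xor+xor) dual
  cy5 -> i8 (blt) no-port BR/BR
  cy6 -> i9 (blt) tail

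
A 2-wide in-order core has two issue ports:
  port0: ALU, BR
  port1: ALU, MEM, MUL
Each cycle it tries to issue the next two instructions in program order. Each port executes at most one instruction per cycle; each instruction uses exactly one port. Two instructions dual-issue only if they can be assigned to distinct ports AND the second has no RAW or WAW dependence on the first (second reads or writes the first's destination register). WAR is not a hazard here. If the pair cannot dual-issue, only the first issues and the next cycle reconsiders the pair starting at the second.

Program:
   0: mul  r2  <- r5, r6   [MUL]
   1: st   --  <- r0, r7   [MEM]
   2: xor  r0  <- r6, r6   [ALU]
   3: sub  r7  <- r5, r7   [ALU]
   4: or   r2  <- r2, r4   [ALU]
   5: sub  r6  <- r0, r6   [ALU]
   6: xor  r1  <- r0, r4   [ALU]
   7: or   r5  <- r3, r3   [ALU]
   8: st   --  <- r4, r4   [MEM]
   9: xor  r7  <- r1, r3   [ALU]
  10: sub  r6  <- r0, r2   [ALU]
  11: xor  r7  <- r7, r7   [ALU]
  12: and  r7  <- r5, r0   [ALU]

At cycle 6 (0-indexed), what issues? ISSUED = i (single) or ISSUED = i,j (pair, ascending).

t=0 i0:mul.MUL ; no-port MUL/MEM
t=1 i1,i2:st.MEM xor.ALU ; 2-wide
t=2 i3,i4:sub.ALU or.ALU ; 2-wide
t=3 i5,i6:sub.ALU xor.ALU ; 2-wide
t=4 i7,i8:or.ALU st.MEM ; 2-wide
t=5 i9,i10:xor.ALU sub.ALU ; 2-wide
t=6 i11:xor.ALU ; WAW r7
t=7 i12:and.ALU ; tail

ISSUED = 11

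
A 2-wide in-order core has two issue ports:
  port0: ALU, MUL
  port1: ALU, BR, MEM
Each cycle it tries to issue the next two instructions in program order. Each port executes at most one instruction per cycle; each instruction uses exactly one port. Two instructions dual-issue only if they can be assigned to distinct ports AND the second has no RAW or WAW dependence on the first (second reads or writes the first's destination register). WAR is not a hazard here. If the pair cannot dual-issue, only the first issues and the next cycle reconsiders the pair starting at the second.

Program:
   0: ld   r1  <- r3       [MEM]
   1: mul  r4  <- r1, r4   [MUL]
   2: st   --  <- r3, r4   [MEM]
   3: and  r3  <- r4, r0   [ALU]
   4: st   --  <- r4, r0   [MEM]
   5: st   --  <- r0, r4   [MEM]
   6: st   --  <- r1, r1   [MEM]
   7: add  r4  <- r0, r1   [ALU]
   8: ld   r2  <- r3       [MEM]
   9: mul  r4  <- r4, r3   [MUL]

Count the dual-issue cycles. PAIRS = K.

PAIRS = 3

  cy0 -> i0 (ld.MEM) RAW r1
  cy1 -> i1 (mul.MUL) RAW r4
  cy2 -> i2,i3 (st.MEM/and.ALU) dual
  cy3 -> i4 (st.MEM) no-port MEM/MEM
  cy4 -> i5 (st.MEM) no-port MEM/MEM
  cy5 -> i6,i7 (st.MEM/add.ALU) dual
  cy6 -> i8,i9 (ld.MEM/mul.MUL) dual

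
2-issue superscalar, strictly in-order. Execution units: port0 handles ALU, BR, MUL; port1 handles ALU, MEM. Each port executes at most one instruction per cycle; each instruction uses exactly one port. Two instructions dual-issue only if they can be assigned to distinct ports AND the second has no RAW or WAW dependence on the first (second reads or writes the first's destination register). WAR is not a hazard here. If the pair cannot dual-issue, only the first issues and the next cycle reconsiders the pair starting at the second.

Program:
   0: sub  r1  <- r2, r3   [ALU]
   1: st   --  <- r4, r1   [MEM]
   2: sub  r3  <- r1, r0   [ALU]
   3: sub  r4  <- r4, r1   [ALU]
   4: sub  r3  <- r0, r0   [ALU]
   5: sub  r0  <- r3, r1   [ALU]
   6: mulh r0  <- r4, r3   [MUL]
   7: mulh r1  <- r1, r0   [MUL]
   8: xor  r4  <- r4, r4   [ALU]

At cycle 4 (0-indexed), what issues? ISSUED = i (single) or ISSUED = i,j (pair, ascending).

c0: i0 sub  RAW r1
c1: i1/i2 st/sub  2-wide
c2: i3/i4 sub/sub  2-wide
c3: i5 sub  WAW r0
c4: i6 mulh  no-port MUL/MUL
c5: i7/i8 mulh/xor  2-wide

ISSUED = 6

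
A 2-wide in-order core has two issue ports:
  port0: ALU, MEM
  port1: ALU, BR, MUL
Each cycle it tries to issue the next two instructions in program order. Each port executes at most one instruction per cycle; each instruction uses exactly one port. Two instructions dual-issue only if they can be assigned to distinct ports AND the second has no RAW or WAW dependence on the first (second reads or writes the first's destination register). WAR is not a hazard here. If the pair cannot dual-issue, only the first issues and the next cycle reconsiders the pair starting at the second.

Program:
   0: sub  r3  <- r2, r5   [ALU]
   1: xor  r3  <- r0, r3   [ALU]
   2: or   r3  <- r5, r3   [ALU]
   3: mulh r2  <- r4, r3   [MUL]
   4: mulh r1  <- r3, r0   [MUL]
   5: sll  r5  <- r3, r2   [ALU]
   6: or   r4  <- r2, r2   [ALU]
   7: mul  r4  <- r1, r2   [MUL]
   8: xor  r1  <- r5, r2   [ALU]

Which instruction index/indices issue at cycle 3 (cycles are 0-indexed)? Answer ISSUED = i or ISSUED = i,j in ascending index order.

ISSUED = 3

0. sub @i0  | RAW+WAW r3
1. xor @i1  | RAW+WAW r3
2. or @i2  | RAW r3
3. mulh @i3  | no-port MUL/MUL
4. mulh/sll @i4,i5  | dual
5. or @i6  | WAW r4
6. mul/xor @i7,i8  | dual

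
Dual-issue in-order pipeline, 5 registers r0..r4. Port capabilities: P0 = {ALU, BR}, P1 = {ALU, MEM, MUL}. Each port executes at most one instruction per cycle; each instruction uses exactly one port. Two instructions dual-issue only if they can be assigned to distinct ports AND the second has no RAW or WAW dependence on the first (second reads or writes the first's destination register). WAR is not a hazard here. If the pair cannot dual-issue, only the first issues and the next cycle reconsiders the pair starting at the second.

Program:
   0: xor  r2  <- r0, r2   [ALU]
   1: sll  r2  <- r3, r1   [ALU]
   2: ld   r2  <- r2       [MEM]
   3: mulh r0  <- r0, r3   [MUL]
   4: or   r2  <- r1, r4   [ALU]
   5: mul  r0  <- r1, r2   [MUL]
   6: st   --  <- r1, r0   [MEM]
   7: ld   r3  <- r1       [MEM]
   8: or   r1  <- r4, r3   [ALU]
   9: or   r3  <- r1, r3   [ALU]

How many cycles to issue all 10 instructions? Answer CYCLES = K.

t=0 i0:xor.ALU ; WAW r2
t=1 i1:sll.ALU ; RAW+WAW r2
t=2 i2:ld.MEM ; no-port MEM/MUL
t=3 i3/i4:mulh.MUL/or.ALU ; 2-wide
t=4 i5:mul.MUL ; no-port MUL/MEM
t=5 i6:st.MEM ; no-port MEM/MEM
t=6 i7:ld.MEM ; RAW r3
t=7 i8:or.ALU ; RAW r1
t=8 i9:or.ALU ; tail

CYCLES = 9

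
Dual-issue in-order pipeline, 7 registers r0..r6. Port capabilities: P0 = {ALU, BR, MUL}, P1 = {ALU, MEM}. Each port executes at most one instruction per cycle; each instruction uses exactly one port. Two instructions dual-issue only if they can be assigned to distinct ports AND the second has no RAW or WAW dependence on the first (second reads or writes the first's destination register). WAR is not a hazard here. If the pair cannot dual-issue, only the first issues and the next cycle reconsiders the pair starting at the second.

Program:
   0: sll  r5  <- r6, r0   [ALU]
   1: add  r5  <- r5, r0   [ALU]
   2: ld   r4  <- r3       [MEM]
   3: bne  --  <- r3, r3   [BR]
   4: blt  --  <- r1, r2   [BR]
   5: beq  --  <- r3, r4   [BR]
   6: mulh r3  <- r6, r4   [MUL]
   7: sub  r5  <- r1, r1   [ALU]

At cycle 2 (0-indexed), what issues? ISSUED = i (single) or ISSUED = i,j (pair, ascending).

ISSUED = 3

t=0 i0:sll ; RAW+WAW r5
t=1 i1,i2:add+ld ; dual
t=2 i3:bne ; no-port BR/BR
t=3 i4:blt ; no-port BR/BR
t=4 i5:beq ; no-port BR/MUL
t=5 i6,i7:mulh+sub ; dual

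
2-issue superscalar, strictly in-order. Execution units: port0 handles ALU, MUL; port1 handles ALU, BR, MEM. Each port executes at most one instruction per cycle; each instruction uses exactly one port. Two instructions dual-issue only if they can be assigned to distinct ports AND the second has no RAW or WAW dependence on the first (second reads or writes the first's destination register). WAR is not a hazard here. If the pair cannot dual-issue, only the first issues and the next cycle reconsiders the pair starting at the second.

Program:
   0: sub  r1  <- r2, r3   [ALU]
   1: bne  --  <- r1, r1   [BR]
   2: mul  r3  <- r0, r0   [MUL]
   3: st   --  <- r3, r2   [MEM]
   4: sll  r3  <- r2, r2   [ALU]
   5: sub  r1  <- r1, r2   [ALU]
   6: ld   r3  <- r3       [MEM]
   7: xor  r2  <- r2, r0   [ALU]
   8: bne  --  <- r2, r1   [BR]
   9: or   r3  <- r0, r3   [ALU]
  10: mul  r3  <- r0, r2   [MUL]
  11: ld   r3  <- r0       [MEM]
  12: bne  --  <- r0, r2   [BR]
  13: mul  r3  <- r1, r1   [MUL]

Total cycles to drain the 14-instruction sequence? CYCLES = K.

CYCLES = 9

[0] i0  sub.ALU  -- RAW r1
[1] i1+i2  bne.BR;mul.MUL  -- dual
[2] i3+i4  st.MEM;sll.ALU  -- dual
[3] i5+i6  sub.ALU;ld.MEM  -- dual
[4] i7  xor.ALU  -- RAW r2
[5] i8+i9  bne.BR;or.ALU  -- dual
[6] i10  mul.MUL  -- WAW r3
[7] i11  ld.MEM  -- no-port MEM/BR
[8] i12+i13  bne.BR;mul.MUL  -- dual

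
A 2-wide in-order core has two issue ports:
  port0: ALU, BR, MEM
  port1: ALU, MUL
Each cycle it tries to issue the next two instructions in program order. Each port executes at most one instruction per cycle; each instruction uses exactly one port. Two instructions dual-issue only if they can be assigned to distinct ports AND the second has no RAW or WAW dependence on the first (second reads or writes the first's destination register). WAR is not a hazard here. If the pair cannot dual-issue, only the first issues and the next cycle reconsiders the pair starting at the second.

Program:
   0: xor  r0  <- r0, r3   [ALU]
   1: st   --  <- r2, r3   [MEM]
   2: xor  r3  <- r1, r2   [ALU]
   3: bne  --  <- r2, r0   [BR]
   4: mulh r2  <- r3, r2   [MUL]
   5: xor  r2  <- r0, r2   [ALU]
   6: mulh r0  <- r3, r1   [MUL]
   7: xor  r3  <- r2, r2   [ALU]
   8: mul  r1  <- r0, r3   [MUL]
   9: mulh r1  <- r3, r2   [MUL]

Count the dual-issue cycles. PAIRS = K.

0. xor st @i0/i1  | dual
1. xor bne @i2/i3  | dual
2. mulh @i4  | RAW+WAW r2
3. xor mulh @i5/i6  | dual
4. xor @i7  | RAW r3
5. mul @i8  | no-port MUL/MUL
6. mulh @i9  | tail

PAIRS = 3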